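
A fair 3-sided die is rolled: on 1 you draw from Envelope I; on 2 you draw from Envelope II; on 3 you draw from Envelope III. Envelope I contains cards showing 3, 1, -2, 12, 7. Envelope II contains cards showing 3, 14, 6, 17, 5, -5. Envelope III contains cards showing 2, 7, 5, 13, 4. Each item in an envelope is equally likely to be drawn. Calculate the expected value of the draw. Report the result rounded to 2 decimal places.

E[X | Envelope I] = (3 + 1 − 2 + 12 + 7)/5 = 21/5
E[X | Envelope II] = (3 + 14 + 6 + 17 + 5 − 5)/6 = 20/3
E[X | Envelope III] = (2 + 7 + 5 + 13 + 4)/5 = 31/5
E[X] = (1/3)·21/5 + (1/3)·20/3 + (1/3)·31/5 = 256/45 ≈ 5.69

5.69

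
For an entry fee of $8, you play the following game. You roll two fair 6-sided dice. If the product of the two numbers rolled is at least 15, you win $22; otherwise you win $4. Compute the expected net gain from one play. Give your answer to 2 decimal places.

E[payout] = (23/36)·4 + (13/36)·22 = 21/2
Expected profit = 21/2 − 8 = 5/2 ≈ $2.50

$2.50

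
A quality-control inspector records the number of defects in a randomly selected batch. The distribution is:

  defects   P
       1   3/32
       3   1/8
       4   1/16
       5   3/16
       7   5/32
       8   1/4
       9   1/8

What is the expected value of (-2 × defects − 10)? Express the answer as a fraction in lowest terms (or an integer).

E[-2x-10] = (3/32)·(-12) + (1/8)·(-16) + (1/16)·(-18) + (3/16)·(-20) + (5/32)·(-24) + (1/4)·(-26) + (1/8)·(-28)
     = -87/4

-87/4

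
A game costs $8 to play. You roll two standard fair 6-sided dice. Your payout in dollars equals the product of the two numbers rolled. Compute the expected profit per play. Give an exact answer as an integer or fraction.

17/4 dollars

Distribution of the product of the two numbers rolled: 1 w.p. 1/36, 2 w.p. 1/18, 3 w.p. 1/18, 4 w.p. 1/12, 5 w.p. 1/18, 6 w.p. 1/9, …
E[payout] = (1/36)·1 + (1/18)·2 + (1/18)·3 + (1/12)·4 + (1/18)·5 + (1/9)·6 + (1/18)·8 + (1/36)·9 + (1/18)·10 + (1/9)·12 + (1/18)·15 + (1/36)·16 + (1/18)·18 + (1/18)·20 + (1/18)·24 + (1/36)·25 + (1/18)·30 + (1/36)·36 = 49/4
Expected profit = 49/4 − 8 = 17/4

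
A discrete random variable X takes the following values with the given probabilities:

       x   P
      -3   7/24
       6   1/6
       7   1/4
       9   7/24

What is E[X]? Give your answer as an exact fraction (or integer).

E[X] = (7/24)·(-3) + (1/6)·6 + (1/4)·7 + (7/24)·9
     = 9/2

9/2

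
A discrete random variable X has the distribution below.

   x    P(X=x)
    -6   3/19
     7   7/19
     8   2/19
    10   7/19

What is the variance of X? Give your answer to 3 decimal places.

29.396

E[X] = (3/19)·(-6) + (7/19)·7 + (2/19)·8 + (7/19)·10 = 117/19
E[X²] = (3/19)·36 + (7/19)·49 + (2/19)·64 + (7/19)·100 = 1279/19
Var(X) = 1279/19 − (117/19)² = 10612/361 ≈ 29.396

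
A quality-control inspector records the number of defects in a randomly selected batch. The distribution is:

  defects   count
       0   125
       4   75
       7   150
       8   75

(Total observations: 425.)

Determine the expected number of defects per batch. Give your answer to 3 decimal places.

4.588

Total = 425, so P(defects=0) = 125/425, etc.
E[X] = (5/17)·0 + (3/17)·4 + (6/17)·7 + (3/17)·8
     = 78/17 ≈ 4.588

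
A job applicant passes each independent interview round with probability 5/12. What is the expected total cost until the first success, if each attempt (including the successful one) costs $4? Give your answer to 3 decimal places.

$9.600

E[#attempts] = 1/p = 12/5; E[cost] = 4·12/5 = 48/5.
≈ 9.600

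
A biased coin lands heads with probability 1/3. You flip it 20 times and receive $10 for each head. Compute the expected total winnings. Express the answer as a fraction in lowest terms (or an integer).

E[#heads] = 20·1/3 = 20/3 (linearity over flips).
E[winnings] = 10·20/3 = 200/3.

200/3 dollars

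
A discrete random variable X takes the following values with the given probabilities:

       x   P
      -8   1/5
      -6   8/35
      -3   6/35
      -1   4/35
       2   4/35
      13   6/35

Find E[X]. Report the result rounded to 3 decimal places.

-1.143

E[X] = (1/5)·(-8) + (8/35)·(-6) + (6/35)·(-3) + (4/35)·(-1) + (4/35)·2 + (6/35)·13
     = -8/7 ≈ -1.143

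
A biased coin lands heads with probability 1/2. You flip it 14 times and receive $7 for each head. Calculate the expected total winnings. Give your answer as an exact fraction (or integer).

$49

E[#heads] = 14·1/2 = 7 (linearity over flips).
E[winnings] = 7·7 = 49.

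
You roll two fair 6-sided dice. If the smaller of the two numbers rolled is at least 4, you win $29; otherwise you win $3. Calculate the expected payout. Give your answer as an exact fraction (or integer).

E[payout] = (3/4)·3 + (1/4)·29 = 19/2

19/2 dollars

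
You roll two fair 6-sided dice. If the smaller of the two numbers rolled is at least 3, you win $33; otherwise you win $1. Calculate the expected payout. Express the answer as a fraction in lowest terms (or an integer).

137/9 dollars

E[payout] = (5/9)·1 + (4/9)·33 = 137/9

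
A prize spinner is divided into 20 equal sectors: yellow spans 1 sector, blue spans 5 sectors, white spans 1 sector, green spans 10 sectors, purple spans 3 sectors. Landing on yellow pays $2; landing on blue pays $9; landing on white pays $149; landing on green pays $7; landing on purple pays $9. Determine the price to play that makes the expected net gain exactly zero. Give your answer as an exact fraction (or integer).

E[payout] = (1/20)·2 + (5/20)·9 + (1/20)·149 + (10/20)·7 + (3/20)·9 = 293/20
Fair fee = E[payout] = 293/20

293/20 dollars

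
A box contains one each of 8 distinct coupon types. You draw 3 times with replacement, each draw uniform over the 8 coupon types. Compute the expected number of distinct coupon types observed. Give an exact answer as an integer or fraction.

169/64

Let Xⱼ=1 if type j appears at least once. P(Xⱼ=1) = 1 − ((8−1)/8)^3 = 169/512.
E[#distinct] = 8·169/512 = 169/64.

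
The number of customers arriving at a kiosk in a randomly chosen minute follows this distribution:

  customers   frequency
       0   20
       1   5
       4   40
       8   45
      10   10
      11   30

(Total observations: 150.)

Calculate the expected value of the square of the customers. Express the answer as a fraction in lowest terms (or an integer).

Total = 150, so P(customers=0) = 20/150, etc.
E[X²] = (2/15)·0 + (1/30)·1 + (4/15)·16 + (3/10)·64 + (1/15)·100 + (1/5)·121
     = 1631/30

1631/30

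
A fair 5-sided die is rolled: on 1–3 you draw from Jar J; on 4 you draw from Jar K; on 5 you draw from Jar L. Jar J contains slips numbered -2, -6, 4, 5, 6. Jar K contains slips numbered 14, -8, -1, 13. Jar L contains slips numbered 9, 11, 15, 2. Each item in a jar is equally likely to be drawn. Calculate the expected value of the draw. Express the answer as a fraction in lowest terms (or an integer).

E[X | Jar J] = (-2 − 6 + 4 + 5 + 6)/5 = 7/5
E[X | Jar K] = (14 − 8 − 1 + 13)/4 = 9/2
E[X | Jar L] = (9 + 11 + 15 + 2)/4 = 37/4
E[X] = (3/5)·7/5 + (1/5)·9/2 + (1/5)·37/4 = 359/100

359/100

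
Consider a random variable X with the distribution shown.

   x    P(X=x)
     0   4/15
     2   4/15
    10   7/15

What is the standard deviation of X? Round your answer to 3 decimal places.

E[X] = 26/5, E[X²] = 716/15
Var(X) = E[X²] − (E[X])² = 716/15 − 676/25 = 1552/75
SD(X) = √(1552/75) ≈ 4.549

4.549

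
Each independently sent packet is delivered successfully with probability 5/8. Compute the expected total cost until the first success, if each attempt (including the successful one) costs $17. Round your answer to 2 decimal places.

E[#attempts] = 1/p = 8/5; E[cost] = 17·8/5 = 136/5.
≈ 27.20

$27.20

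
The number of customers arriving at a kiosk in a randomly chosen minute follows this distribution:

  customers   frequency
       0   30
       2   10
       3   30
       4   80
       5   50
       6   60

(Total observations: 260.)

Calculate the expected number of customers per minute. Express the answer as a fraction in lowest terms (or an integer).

Total = 260, so P(customers=0) = 30/260, etc.
E[X] = (3/26)·0 + (1/26)·2 + (3/26)·3 + (4/13)·4 + (5/26)·5 + (3/13)·6
     = 4

4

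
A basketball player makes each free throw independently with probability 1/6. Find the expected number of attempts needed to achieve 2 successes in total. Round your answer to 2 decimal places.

By linearity (sum of 2 independent geometric waits), E[trials] = 2/p = 2/(1/6) = 12.
≈ 12.00

12.00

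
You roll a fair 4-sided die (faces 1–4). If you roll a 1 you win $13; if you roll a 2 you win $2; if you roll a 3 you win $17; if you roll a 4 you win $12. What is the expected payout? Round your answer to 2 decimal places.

$11.00

E[payout] = (1/4)·2 + (1/4)·12 + (1/4)·13 + (1/4)·17 = 11
≈ $11.00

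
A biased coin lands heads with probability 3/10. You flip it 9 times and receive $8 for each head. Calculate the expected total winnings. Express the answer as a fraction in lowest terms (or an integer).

108/5 dollars

E[#heads] = 9·3/10 = 27/10 (linearity over flips).
E[winnings] = 8·27/10 = 108/5.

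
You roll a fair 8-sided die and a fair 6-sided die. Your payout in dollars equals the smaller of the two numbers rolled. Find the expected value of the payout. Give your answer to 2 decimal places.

Distribution of the smaller of the two numbers rolled: 1 w.p. 13/48, 2 w.p. 11/48, 3 w.p. 3/16, 4 w.p. 7/48, 5 w.p. 5/48, 6 w.p. 1/16
E[payout] = (13/48)·1 + (11/48)·2 + (3/16)·3 + (7/48)·4 + (5/48)·5 + (1/16)·6 = 133/48
≈ $2.77

$2.77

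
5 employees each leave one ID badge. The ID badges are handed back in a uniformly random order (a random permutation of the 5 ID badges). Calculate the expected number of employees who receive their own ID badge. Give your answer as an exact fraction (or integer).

1

Let Xᵢ = 1 if person i gets their own ID badge. For each i, P(Xᵢ=1) = 1/5.
By linearity of expectation, E[X₁+…+X_5] = 5·(1/5) = 1.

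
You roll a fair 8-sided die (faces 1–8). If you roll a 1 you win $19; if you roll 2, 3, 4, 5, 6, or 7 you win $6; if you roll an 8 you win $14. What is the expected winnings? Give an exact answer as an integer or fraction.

E[payout] = (3/4)·6 + (1/8)·14 + (1/8)·19 = 69/8

69/8 dollars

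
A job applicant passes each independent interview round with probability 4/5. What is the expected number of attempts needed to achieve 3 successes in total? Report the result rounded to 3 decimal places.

3.750

By linearity (sum of 3 independent geometric waits), E[trials] = 3/p = 3/(4/5) = 15/4.
≈ 3.750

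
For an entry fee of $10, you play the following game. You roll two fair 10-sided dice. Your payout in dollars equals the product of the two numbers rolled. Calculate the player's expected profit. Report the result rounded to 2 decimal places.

$20.25

Distribution of the product of the two numbers rolled: 1 w.p. 1/100, 2 w.p. 1/50, 3 w.p. 1/50, 4 w.p. 3/100, 5 w.p. 1/50, 6 w.p. 1/25, …
E[payout] = (1/100)·1 + (1/50)·2 + (1/50)·3 + (3/100)·4 + (1/50)·5 + (1/25)·6 + (1/50)·7 + (1/25)·8 + (3/100)·9 + (1/25)·10 + (1/25)·12 + (1/50)·14 + (1/50)·15 + (3/100)·16 + (1/25)·18 + (1/25)·20 + (1/50)·21 + (1/25)·24 + (1/100)·25 + (1/50)·27 + (1/50)·28 + (1/25)·30 + (1/50)·32 + (1/50)·35 + (3/100)·36 + (1/25)·40 + (1/50)·42 + (1/50)·45 + (1/50)·48 + (1/100)·49 + (1/50)·50 + (1/50)·54 + (1/50)·56 + (1/50)·60 + (1/50)·63 + (1/100)·64 + (1/50)·70 + (1/50)·72 + (1/50)·80 + (1/100)·81 + (1/50)·90 + (1/100)·100 = 121/4
Expected profit = 121/4 − 10 = 81/4 ≈ $20.25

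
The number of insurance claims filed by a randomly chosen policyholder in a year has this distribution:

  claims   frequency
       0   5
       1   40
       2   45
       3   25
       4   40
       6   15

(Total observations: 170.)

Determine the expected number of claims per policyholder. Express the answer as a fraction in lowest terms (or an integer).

91/34

Total = 170, so P(claims=0) = 5/170, etc.
E[X] = (1/34)·0 + (4/17)·1 + (9/34)·2 + (5/34)·3 + (4/17)·4 + (3/34)·6
     = 91/34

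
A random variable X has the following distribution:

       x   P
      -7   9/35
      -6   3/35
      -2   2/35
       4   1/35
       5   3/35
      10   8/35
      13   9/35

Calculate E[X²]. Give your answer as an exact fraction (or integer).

E[X²] = (9/35)·49 + (3/35)·36 + (2/35)·4 + (1/35)·16 + (3/35)·25 + (8/35)·100 + (9/35)·169
     = 2969/35

2969/35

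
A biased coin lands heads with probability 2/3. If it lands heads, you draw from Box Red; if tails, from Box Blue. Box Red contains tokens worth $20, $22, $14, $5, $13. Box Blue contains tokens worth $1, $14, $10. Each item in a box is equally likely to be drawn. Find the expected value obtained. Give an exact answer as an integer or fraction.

E[X | Box Red] = (20 + 22 + 14 + 5 + 13)/5 = 74/5
E[X | Box Blue] = (1 + 14 + 10)/3 = 25/3
E[X] = (2/3)·74/5 + (1/3)·25/3 = 569/45

569/45 dollars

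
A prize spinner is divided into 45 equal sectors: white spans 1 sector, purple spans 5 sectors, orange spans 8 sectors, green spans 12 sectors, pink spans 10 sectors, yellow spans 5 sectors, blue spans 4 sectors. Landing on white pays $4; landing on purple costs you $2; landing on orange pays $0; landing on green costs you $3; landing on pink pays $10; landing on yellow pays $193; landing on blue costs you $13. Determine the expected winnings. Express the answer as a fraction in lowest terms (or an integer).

971/45 dollars

E[payout] = (1/45)·4 + (5/45)·(-2) + (8/45)·0 + (12/45)·(-3) + (10/45)·10 + (5/45)·193 + (4/45)·(-13) = 971/45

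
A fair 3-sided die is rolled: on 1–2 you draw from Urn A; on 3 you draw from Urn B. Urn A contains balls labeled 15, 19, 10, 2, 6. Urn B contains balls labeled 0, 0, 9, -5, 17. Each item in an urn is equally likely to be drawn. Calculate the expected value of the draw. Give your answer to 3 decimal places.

8.333

E[X | Urn A] = (15 + 19 + 10 + 2 + 6)/5 = 52/5
E[X | Urn B] = (0 + 0 + 9 − 5 + 17)/5 = 21/5
E[X] = (2/3)·52/5 + (1/3)·21/5 = 25/3 ≈ 8.333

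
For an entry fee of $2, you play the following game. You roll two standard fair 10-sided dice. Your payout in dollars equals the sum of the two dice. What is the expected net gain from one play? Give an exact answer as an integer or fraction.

$9

Distribution of the sum of the two dice: 2 w.p. 1/100, 3 w.p. 1/50, 4 w.p. 3/100, 5 w.p. 1/25, 6 w.p. 1/20, 7 w.p. 3/50, …
E[payout] = (1/100)·2 + (1/50)·3 + (3/100)·4 + (1/25)·5 + (1/20)·6 + (3/50)·7 + (7/100)·8 + (2/25)·9 + (9/100)·10 + (1/10)·11 + (9/100)·12 + (2/25)·13 + (7/100)·14 + (3/50)·15 + (1/20)·16 + (1/25)·17 + (3/100)·18 + (1/50)·19 + (1/100)·20 = 11
Expected profit = 11 − 2 = 9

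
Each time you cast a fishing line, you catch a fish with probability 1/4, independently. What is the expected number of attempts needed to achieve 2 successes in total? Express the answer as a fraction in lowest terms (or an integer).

8

By linearity (sum of 2 independent geometric waits), E[trials] = 2/p = 2/(1/4) = 8.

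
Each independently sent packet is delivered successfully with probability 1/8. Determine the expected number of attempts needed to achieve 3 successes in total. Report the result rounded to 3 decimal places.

By linearity (sum of 3 independent geometric waits), E[trials] = 3/p = 3/(1/8) = 24.
≈ 24.000

24.000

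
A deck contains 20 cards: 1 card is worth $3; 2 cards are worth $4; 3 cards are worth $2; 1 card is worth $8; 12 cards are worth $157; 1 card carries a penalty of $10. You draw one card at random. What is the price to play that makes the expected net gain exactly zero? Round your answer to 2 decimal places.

E[payout] = (1/20)·3 + (2/20)·4 + (3/20)·2 + (1/20)·8 + (12/20)·157 + (1/20)·(-10) = 1899/20
Fair fee = E[payout] = 1899/20 ≈ $94.95

$94.95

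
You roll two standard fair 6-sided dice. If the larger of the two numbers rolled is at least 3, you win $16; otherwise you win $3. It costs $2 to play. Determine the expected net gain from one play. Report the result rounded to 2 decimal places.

$12.56

E[payout] = (1/9)·3 + (8/9)·16 = 131/9
Expected profit = 131/9 − 2 = 113/9 ≈ $12.56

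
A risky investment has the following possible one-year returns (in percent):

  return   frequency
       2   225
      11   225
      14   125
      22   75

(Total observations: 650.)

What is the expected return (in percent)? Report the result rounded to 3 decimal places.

Total = 650, so P(return=2) = 225/650, etc.
E[X] = (9/26)·2 + (9/26)·11 + (5/26)·14 + (3/26)·22
     = 253/26 ≈ 9.731

9.731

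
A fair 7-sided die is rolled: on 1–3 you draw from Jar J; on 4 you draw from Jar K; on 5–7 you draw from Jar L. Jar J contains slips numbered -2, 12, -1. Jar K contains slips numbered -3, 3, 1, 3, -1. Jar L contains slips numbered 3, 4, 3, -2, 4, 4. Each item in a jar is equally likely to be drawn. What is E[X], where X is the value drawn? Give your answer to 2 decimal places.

2.51

E[X | Jar J] = (-2 + 12 − 1)/3 = 3
E[X | Jar K] = (-3 + 3 + 1 + 3 − 1)/5 = 3/5
E[X | Jar L] = (3 + 4 + 3 − 2 + 4 + 4)/6 = 8/3
E[X] = (3/7)·3 + (1/7)·3/5 + (3/7)·8/3 = 88/35 ≈ 2.51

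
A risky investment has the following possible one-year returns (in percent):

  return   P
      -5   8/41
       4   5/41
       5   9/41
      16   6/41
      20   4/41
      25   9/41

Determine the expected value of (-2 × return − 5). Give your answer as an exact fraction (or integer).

-1057/41

E[-2x-5] = (8/41)·5 + (5/41)·(-13) + (9/41)·(-15) + (6/41)·(-37) + (4/41)·(-45) + (9/41)·(-55)
     = -1057/41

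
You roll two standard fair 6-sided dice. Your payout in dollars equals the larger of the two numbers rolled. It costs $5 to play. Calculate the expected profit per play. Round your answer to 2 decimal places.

-$0.53

Distribution of the larger of the two numbers rolled: 1 w.p. 1/36, 2 w.p. 1/12, 3 w.p. 5/36, 4 w.p. 7/36, 5 w.p. 1/4, 6 w.p. 11/36
E[payout] = (1/36)·1 + (1/12)·2 + (5/36)·3 + (7/36)·4 + (1/4)·5 + (11/36)·6 = 161/36
Expected profit = 161/36 − 5 = -19/36 ≈ -$0.53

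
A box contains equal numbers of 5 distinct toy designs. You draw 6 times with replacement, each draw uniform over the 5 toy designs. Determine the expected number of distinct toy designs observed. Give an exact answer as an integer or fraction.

Let Xⱼ=1 if type j appears at least once. P(Xⱼ=1) = 1 − ((5−1)/5)^6 = 11529/15625.
E[#distinct] = 5·11529/15625 = 11529/3125.

11529/3125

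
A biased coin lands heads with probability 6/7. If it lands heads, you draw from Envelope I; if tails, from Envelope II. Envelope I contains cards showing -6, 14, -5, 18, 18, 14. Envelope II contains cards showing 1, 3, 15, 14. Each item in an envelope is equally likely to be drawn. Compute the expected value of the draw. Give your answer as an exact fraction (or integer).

35/4

E[X | Envelope I] = (-6 + 14 − 5 + 18 + 18 + 14)/6 = 53/6
E[X | Envelope II] = (1 + 3 + 15 + 14)/4 = 33/4
E[X] = (6/7)·53/6 + (1/7)·33/4 = 35/4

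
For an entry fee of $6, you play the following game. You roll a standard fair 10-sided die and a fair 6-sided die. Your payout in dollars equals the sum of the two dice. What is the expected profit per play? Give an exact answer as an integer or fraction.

$3

Distribution of the sum of the two dice: 2 w.p. 1/60, 3 w.p. 1/30, 4 w.p. 1/20, 5 w.p. 1/15, 6 w.p. 1/12, 7 w.p. 1/10, …
E[payout] = (1/60)·2 + (1/30)·3 + (1/20)·4 + (1/15)·5 + (1/12)·6 + (1/10)·7 + (1/10)·8 + (1/10)·9 + (1/10)·10 + (1/10)·11 + (1/12)·12 + (1/15)·13 + (1/20)·14 + (1/30)·15 + (1/60)·16 = 9
Expected profit = 9 − 6 = 3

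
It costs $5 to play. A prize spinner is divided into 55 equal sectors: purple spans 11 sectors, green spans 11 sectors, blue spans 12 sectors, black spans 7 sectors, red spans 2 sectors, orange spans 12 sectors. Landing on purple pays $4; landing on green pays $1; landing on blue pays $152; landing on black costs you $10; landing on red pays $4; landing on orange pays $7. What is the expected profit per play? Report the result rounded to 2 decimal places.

$29.56

E[payout] = (11/55)·4 + (11/55)·1 + (12/55)·152 + (7/55)·(-10) + (2/55)·4 + (12/55)·7 = 1901/55
Expected profit = 1901/55 − 5 = 1626/55 ≈ $29.56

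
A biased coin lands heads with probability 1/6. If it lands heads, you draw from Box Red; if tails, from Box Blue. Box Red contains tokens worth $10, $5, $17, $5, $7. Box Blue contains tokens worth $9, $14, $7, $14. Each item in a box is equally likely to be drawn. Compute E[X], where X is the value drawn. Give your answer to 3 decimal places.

$10.633

E[X | Box Red] = (10 + 5 + 17 + 5 + 7)/5 = 44/5
E[X | Box Blue] = (9 + 14 + 7 + 14)/4 = 11
E[X] = (1/6)·44/5 + (5/6)·11 = 319/30 ≈ 10.633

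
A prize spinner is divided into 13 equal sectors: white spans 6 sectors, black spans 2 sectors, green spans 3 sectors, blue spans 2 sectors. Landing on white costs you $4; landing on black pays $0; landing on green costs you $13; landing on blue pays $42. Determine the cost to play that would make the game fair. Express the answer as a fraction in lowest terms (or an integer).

E[payout] = (6/13)·(-4) + (2/13)·0 + (3/13)·(-13) + (2/13)·42 = 21/13
Fair fee = E[payout] = 21/13

21/13 dollars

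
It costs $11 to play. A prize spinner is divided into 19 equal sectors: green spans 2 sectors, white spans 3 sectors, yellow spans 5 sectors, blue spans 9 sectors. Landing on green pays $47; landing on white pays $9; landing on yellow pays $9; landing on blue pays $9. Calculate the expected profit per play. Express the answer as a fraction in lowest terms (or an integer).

E[payout] = (2/19)·47 + (3/19)·9 + (5/19)·9 + (9/19)·9 = 13
Expected profit = 13 − 11 = 2

$2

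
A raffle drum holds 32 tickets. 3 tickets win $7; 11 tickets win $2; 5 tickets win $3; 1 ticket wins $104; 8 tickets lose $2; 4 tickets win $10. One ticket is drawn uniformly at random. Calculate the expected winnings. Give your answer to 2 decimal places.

$5.81

E[payout] = (3/32)·7 + (11/32)·2 + (5/32)·3 + (1/32)·104 + (8/32)·(-2) + (4/32)·10 = 93/16
≈ $5.81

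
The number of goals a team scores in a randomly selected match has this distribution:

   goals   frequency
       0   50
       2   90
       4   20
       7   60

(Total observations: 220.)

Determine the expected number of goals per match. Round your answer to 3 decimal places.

Total = 220, so P(goals=0) = 50/220, etc.
E[X] = (5/22)·0 + (9/22)·2 + (1/11)·4 + (3/11)·7
     = 34/11 ≈ 3.091

3.091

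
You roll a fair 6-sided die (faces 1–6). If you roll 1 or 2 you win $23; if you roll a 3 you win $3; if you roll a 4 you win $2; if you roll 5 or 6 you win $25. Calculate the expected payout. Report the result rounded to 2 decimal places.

E[payout] = (1/6)·2 + (1/6)·3 + (1/3)·23 + (1/3)·25 = 101/6
≈ $16.83

$16.83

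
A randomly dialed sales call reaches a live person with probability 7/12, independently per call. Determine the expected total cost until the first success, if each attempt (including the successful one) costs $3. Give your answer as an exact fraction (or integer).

E[#attempts] = 1/p = 12/7; E[cost] = 3·12/7 = 36/7.

36/7 dollars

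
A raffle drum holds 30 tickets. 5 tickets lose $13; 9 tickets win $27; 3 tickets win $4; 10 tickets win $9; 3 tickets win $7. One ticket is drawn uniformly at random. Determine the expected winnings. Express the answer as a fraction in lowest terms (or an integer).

301/30 dollars

E[payout] = (5/30)·(-13) + (9/30)·27 + (3/30)·4 + (10/30)·9 + (3/30)·7 = 301/30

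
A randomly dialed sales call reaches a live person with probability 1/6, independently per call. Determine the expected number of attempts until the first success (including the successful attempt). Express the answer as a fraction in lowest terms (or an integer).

For a geometric distribution, E[trials] = 1/p = 1/(1/6) = 6.

6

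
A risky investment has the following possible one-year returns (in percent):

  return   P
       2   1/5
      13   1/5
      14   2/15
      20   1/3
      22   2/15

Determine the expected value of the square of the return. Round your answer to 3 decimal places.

258.600

E[X²] = (1/5)·4 + (1/5)·169 + (2/15)·196 + (1/3)·400 + (2/15)·484
     = 1293/5 ≈ 258.600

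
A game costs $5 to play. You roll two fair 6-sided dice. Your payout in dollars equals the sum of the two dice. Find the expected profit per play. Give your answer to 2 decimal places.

$2.00

Distribution of the sum of the two dice: 2 w.p. 1/36, 3 w.p. 1/18, 4 w.p. 1/12, 5 w.p. 1/9, 6 w.p. 5/36, 7 w.p. 1/6, …
E[payout] = (1/36)·2 + (1/18)·3 + (1/12)·4 + (1/9)·5 + (5/36)·6 + (1/6)·7 + (5/36)·8 + (1/9)·9 + (1/12)·10 + (1/18)·11 + (1/36)·12 = 7
Expected profit = 7 − 5 = 2 ≈ $2.00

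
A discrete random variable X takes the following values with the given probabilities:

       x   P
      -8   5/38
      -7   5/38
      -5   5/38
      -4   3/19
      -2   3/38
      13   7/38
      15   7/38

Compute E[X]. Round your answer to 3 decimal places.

1.737

E[X] = (5/38)·(-8) + (5/38)·(-7) + (5/38)·(-5) + (3/19)·(-4) + (3/38)·(-2) + (7/38)·13 + (7/38)·15
     = 33/19 ≈ 1.737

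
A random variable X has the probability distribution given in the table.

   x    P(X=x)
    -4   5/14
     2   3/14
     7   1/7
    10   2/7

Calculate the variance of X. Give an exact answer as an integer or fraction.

E[X] = (5/14)·(-4) + (3/14)·2 + (1/7)·7 + (2/7)·10 = 20/7
E[X²] = (5/14)·16 + (3/14)·4 + (1/7)·49 + (2/7)·100 = 295/7
Var(X) = 295/7 − (20/7)² = 1665/49

1665/49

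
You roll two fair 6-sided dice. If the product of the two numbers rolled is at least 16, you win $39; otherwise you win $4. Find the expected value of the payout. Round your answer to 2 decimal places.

E[payout] = (25/36)·4 + (11/36)·39 = 529/36
≈ $14.69

$14.69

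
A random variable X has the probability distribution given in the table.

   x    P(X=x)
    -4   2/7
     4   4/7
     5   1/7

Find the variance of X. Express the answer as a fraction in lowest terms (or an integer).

678/49

E[X] = (2/7)·(-4) + (4/7)·4 + (1/7)·5 = 13/7
E[X²] = (2/7)·16 + (4/7)·16 + (1/7)·25 = 121/7
Var(X) = 121/7 − (13/7)² = 678/49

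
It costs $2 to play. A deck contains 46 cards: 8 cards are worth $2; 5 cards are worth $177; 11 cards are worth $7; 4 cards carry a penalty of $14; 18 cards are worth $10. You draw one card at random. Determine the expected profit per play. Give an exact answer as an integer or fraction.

505/23 dollars

E[payout] = (8/46)·2 + (5/46)·177 + (11/46)·7 + (4/46)·(-14) + (18/46)·10 = 551/23
Expected profit = 551/23 − 2 = 505/23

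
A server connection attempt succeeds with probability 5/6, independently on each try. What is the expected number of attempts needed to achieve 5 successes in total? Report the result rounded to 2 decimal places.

By linearity (sum of 5 independent geometric waits), E[trials] = 5/p = 5/(5/6) = 6.
≈ 6.00

6.00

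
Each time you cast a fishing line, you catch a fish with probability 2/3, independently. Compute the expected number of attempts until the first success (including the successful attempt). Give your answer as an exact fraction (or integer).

For a geometric distribution, E[trials] = 1/p = 1/(2/3) = 3/2.

3/2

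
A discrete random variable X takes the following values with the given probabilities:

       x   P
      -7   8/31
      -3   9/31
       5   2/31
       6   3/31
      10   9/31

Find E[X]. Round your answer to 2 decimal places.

E[X] = (8/31)·(-7) + (9/31)·(-3) + (2/31)·5 + (3/31)·6 + (9/31)·10
     = 35/31 ≈ 1.13

1.13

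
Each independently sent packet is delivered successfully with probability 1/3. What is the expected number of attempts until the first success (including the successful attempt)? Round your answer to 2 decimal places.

For a geometric distribution, E[trials] = 1/p = 1/(1/3) = 3.
≈ 3.00

3.00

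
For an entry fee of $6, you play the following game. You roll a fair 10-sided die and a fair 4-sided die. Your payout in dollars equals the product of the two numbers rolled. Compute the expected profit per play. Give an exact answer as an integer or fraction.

Distribution of the product of the two numbers rolled: 1 w.p. 1/40, 2 w.p. 1/20, 3 w.p. 1/20, 4 w.p. 3/40, 5 w.p. 1/40, 6 w.p. 3/40, …
E[payout] = (1/40)·1 + (1/20)·2 + (1/20)·3 + (3/40)·4 + (1/40)·5 + (3/40)·6 + (1/40)·7 + (3/40)·8 + (1/20)·9 + (1/20)·10 + (3/40)·12 + (1/40)·14 + (1/40)·15 + (1/20)·16 + (1/20)·18 + (1/20)·20 + (1/40)·21 + (1/20)·24 + (1/40)·27 + (1/40)·28 + (1/40)·30 + (1/40)·32 + (1/40)·36 + (1/40)·40 = 55/4
Expected profit = 55/4 − 6 = 31/4

31/4 dollars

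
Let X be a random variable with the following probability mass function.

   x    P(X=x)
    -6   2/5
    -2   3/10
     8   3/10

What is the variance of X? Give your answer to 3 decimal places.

E[X] = (2/5)·(-6) + (3/10)·(-2) + (3/10)·8 = -3/5
E[X²] = (2/5)·36 + (3/10)·4 + (3/10)·64 = 174/5
Var(X) = 174/5 − (-3/5)² = 861/25 ≈ 34.440

34.440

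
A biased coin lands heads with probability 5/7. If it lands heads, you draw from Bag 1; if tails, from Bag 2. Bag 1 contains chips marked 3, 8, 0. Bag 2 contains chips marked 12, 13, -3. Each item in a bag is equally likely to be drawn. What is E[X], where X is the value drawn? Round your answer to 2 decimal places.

4.71

E[X | Bag 1] = (3 + 8 + 0)/3 = 11/3
E[X | Bag 2] = (12 + 13 − 3)/3 = 22/3
E[X] = (5/7)·11/3 + (2/7)·22/3 = 33/7 ≈ 4.71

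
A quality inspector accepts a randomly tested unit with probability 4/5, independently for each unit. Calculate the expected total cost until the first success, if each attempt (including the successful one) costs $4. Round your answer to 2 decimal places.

$5.00

E[#attempts] = 1/p = 5/4; E[cost] = 4·5/4 = 5.
≈ 5.00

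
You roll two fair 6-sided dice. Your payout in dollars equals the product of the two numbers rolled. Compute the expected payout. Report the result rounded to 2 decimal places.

$12.25

Distribution of the product of the two numbers rolled: 1 w.p. 1/36, 2 w.p. 1/18, 3 w.p. 1/18, 4 w.p. 1/12, 5 w.p. 1/18, 6 w.p. 1/9, …
E[payout] = (1/36)·1 + (1/18)·2 + (1/18)·3 + (1/12)·4 + (1/18)·5 + (1/9)·6 + (1/18)·8 + (1/36)·9 + (1/18)·10 + (1/9)·12 + (1/18)·15 + (1/36)·16 + (1/18)·18 + (1/18)·20 + (1/18)·24 + (1/36)·25 + (1/18)·30 + (1/36)·36 = 49/4
≈ $12.25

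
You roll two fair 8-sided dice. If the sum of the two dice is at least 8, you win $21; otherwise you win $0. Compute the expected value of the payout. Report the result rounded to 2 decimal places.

E[payout] = (21/64)·0 + (43/64)·21 = 903/64
≈ $14.11

$14.11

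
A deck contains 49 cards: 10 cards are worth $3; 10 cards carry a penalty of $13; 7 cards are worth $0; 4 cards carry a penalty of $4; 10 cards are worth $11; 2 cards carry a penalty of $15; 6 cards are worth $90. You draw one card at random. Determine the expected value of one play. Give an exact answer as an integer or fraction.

72/7 dollars

E[payout] = (10/49)·3 + (10/49)·(-13) + (7/49)·0 + (4/49)·(-4) + (10/49)·11 + (2/49)·(-15) + (6/49)·90 = 72/7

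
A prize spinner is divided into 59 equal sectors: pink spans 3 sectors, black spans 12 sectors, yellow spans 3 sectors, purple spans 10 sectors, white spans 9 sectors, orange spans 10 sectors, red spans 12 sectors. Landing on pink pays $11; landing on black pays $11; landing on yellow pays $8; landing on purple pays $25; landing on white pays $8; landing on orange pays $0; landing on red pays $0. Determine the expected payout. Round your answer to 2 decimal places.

E[payout] = (3/59)·11 + (12/59)·11 + (3/59)·8 + (10/59)·25 + (9/59)·8 + (10/59)·0 + (12/59)·0 = 511/59
≈ $8.66

$8.66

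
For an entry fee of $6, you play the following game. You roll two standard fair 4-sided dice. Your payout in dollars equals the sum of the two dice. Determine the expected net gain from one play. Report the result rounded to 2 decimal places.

-$1.00

Distribution of the sum of the two dice: 2 w.p. 1/16, 3 w.p. 1/8, 4 w.p. 3/16, 5 w.p. 1/4, 6 w.p. 3/16, 7 w.p. 1/8, …
E[payout] = (1/16)·2 + (1/8)·3 + (3/16)·4 + (1/4)·5 + (3/16)·6 + (1/8)·7 + (1/16)·8 = 5
Expected profit = 5 − 6 = -1 ≈ -$1.00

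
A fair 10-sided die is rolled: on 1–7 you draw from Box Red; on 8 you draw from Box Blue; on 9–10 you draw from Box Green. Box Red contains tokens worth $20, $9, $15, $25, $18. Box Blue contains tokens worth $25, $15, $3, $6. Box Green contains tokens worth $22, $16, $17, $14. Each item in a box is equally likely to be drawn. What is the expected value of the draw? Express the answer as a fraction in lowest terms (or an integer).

3371/200 dollars

E[X | Box Red] = (20 + 9 + 15 + 25 + 18)/5 = 87/5
E[X | Box Blue] = (25 + 15 + 3 + 6)/4 = 49/4
E[X | Box Green] = (22 + 16 + 17 + 14)/4 = 69/4
E[X] = (7/10)·87/5 + (1/10)·49/4 + (1/5)·69/4 = 3371/200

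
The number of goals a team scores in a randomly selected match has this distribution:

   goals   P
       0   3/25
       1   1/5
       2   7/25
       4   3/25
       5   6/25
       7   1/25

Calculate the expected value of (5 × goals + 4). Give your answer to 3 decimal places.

17.600

E[5x+4] = (3/25)·4 + (1/5)·9 + (7/25)·14 + (3/25)·24 + (6/25)·29 + (1/25)·39
     = 88/5 ≈ 17.600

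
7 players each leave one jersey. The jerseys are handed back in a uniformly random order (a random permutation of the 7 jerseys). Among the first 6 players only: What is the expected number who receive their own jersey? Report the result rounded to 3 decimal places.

Let Xᵢ = 1 if person i gets their own jersey. For each i, P(Xᵢ=1) = 1/7.
By linearity of expectation, E[X₁+…+X_6] = 6·(1/7) = 6/7.
≈ 0.857

0.857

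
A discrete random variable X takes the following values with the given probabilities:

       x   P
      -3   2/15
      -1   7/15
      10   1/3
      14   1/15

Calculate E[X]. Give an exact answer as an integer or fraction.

E[X] = (2/15)·(-3) + (7/15)·(-1) + (1/3)·10 + (1/15)·14
     = 17/5

17/5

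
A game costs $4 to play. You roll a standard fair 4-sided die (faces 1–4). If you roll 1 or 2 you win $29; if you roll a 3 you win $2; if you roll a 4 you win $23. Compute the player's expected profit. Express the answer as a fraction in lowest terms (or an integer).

67/4 dollars

E[payout] = (1/4)·2 + (1/4)·23 + (1/2)·29 = 83/4
Expected profit = 83/4 − 4 = 67/4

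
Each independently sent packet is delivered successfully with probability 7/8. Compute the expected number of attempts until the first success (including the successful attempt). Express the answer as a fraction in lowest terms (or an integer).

8/7

For a geometric distribution, E[trials] = 1/p = 1/(7/8) = 8/7.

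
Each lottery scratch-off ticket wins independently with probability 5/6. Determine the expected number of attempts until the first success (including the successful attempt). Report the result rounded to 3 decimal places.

For a geometric distribution, E[trials] = 1/p = 1/(5/6) = 6/5.
≈ 1.200

1.200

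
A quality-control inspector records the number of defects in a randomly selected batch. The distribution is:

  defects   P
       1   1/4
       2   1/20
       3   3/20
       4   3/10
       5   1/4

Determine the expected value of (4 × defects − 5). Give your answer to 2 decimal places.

8.00

E[4x-5] = (1/4)·(-1) + (1/20)·3 + (3/20)·7 + (3/10)·11 + (1/4)·15
     = 8 ≈ 8.00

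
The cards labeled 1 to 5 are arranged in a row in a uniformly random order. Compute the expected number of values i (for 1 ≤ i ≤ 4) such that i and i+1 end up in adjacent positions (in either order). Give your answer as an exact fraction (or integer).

8/5

For each i ∈ {1,…,4}, let Xᵢ = 1 if i and i+1 are adjacent. P(Xᵢ=1) = 2·(5−1)!/5! = 2/5.
By linearity, E[ΣXᵢ] = (4)·(2/5) = 8/5.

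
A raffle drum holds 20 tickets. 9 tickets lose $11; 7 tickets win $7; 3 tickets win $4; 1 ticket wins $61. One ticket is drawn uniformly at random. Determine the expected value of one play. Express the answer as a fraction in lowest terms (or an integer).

23/20 dollars

E[payout] = (9/20)·(-11) + (7/20)·7 + (3/20)·4 + (1/20)·61 = 23/20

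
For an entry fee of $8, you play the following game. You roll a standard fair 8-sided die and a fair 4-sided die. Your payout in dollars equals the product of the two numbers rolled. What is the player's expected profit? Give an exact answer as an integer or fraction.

13/4 dollars

Distribution of the product of the two numbers rolled: 1 w.p. 1/32, 2 w.p. 1/16, 3 w.p. 1/16, 4 w.p. 3/32, 5 w.p. 1/32, 6 w.p. 3/32, …
E[payout] = (1/32)·1 + (1/16)·2 + (1/16)·3 + (3/32)·4 + (1/32)·5 + (3/32)·6 + (1/32)·7 + (3/32)·8 + (1/32)·9 + (1/32)·10 + (3/32)·12 + (1/32)·14 + (1/32)·15 + (1/16)·16 + (1/32)·18 + (1/32)·20 + (1/32)·21 + (1/16)·24 + (1/32)·28 + (1/32)·32 = 45/4
Expected profit = 45/4 − 8 = 13/4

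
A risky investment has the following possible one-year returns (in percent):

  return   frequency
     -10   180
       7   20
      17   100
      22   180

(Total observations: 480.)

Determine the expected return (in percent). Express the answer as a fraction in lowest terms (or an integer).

Total = 480, so P(return=-10) = 180/480, etc.
E[X] = (3/8)·(-10) + (1/24)·7 + (5/24)·17 + (3/8)·22
     = 25/3

25/3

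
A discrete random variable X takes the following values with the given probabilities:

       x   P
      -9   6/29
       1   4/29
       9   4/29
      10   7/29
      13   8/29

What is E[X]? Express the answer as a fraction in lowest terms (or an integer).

E[X] = (6/29)·(-9) + (4/29)·1 + (4/29)·9 + (7/29)·10 + (8/29)·13
     = 160/29

160/29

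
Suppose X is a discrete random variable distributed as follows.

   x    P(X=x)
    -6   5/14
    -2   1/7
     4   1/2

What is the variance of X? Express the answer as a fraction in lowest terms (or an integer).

E[X] = (5/14)·(-6) + (1/7)·(-2) + (1/2)·4 = -3/7
E[X²] = (5/14)·36 + (1/7)·4 + (1/2)·16 = 150/7
Var(X) = 150/7 − (-3/7)² = 1041/49

1041/49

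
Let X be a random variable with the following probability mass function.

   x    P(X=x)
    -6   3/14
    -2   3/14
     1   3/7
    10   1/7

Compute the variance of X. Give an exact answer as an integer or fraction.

1140/49

E[X] = (3/14)·(-6) + (3/14)·(-2) + (3/7)·1 + (1/7)·10 = 1/7
E[X²] = (3/14)·36 + (3/14)·4 + (3/7)·1 + (1/7)·100 = 163/7
Var(X) = 163/7 − (1/7)² = 1140/49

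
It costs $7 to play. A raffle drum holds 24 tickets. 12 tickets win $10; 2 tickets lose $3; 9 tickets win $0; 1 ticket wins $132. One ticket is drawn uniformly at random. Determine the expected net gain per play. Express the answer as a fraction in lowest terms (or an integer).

13/4 dollars

E[payout] = (12/24)·10 + (2/24)·(-3) + (9/24)·0 + (1/24)·132 = 41/4
Expected profit = 41/4 − 7 = 13/4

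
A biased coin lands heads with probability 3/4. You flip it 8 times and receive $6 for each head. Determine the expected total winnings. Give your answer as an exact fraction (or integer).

E[#heads] = 8·3/4 = 6 (linearity over flips).
E[winnings] = 6·6 = 36.

$36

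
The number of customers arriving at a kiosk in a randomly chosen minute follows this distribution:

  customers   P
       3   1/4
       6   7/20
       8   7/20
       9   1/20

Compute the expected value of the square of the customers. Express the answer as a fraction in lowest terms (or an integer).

413/10

E[X²] = (1/4)·9 + (7/20)·36 + (7/20)·64 + (1/20)·81
     = 413/10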